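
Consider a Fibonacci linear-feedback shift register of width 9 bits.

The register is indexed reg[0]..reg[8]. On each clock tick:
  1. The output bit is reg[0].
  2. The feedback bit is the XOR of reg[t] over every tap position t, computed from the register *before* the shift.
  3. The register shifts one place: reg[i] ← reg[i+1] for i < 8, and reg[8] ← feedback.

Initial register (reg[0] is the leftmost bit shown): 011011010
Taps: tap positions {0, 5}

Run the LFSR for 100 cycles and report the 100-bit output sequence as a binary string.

0110110101100000101110111110001111001101001101011100011010001011111110100101100010100110001100000001

step | reg (before) | out | fb
   0 | 011011010 | 0 | 1
   1 | 110110101 | 1 | 1
   2 | 101101011 | 1 | 0
   3 | 011010110 | 0 | 0
   4 | 110101100 | 1 | 0
   5 | 101011000 | 1 | 0
   6 | 010110000 | 0 | 0
   7 | 101100000 | 1 | 1
   8 | 011000001 | 0 | 0
   9 | 110000010 | 1 | 1
  10 | 100000101 | 1 | 1
  11 | 000001011 | 0 | 1
  12 | 000010111 | 0 | 0
  13 | 000101110 | 0 | 1
  14 | 001011101 | 0 | 1
  15 | 010111011 | 0 | 1
  16 | 101110111 | 1 | 1
  17 | 011101111 | 0 | 1
  18 | 111011111 | 1 | 0
  19 | 110111110 | 1 | 0
  20 | 101111100 | 1 | 0
  21 | 011111000 | 0 | 1
  22 | 111110001 | 1 | 1
  23 | 111100011 | 1 | 1
  24 | 111000111 | 1 | 1
  25 | 110001111 | 1 | 0
  26 | 100011110 | 1 | 0
  27 | 000111100 | 0 | 1
  28 | 001111001 | 0 | 1
  29 | 011110011 | 0 | 0
  30 | 111100110 | 1 | 1
  31 | 111001101 | 1 | 0
  32 | 110011010 | 1 | 0
  33 | 100110100 | 1 | 1
  34 | 001101001 | 0 | 1
  35 | 011010011 | 0 | 0
  36 | 110100110 | 1 | 1
  37 | 101001101 | 1 | 0
  38 | 010011010 | 0 | 1
  39 | 100110101 | 1 | 1
  40 | 001101011 | 0 | 1
  41 | 011010111 | 0 | 0
  42 | 110101110 | 1 | 0
  43 | 101011100 | 1 | 0
  44 | 010111000 | 0 | 1
  45 | 101110001 | 1 | 1
  46 | 011100011 | 0 | 0
  47 | 111000110 | 1 | 1
  48 | 110001101 | 1 | 0
  49 | 100011010 | 1 | 0
  50 | 000110100 | 0 | 0
  51 | 001101000 | 0 | 1
  52 | 011010001 | 0 | 0
  53 | 110100010 | 1 | 1
  54 | 101000101 | 1 | 1
  55 | 010001011 | 0 | 1
  56 | 100010111 | 1 | 1
  57 | 000101111 | 0 | 1
  58 | 001011111 | 0 | 1
  59 | 010111111 | 0 | 1
  60 | 101111111 | 1 | 0
  61 | 011111110 | 0 | 1
  62 | 111111101 | 1 | 0
  63 | 111111010 | 1 | 0
  64 | 111110100 | 1 | 1
  65 | 111101001 | 1 | 0
  66 | 111010010 | 1 | 1
  67 | 110100101 | 1 | 1
  68 | 101001011 | 1 | 0
  69 | 010010110 | 0 | 0
  70 | 100101100 | 1 | 0
  71 | 001011000 | 0 | 1
  72 | 010110001 | 0 | 0
  73 | 101100010 | 1 | 1
  74 | 011000101 | 0 | 0
  75 | 110001010 | 1 | 0
  76 | 100010100 | 1 | 1
  77 | 000101001 | 0 | 1
  78 | 001010011 | 0 | 0
  79 | 010100110 | 0 | 0
  80 | 101001100 | 1 | 0
  81 | 010011000 | 0 | 1
  82 | 100110001 | 1 | 1
  83 | 001100011 | 0 | 0
  84 | 011000110 | 0 | 0
  85 | 110001100 | 1 | 0
  86 | 100011000 | 1 | 0
  87 | 000110000 | 0 | 0
  88 | 001100000 | 0 | 0
  89 | 011000000 | 0 | 0
  90 | 110000000 | 1 | 1
  91 | 100000001 | 1 | 1
  92 | 000000011 | 0 | 0
  93 | 000000110 | 0 | 0
  94 | 000001100 | 0 | 1
  95 | 000011001 | 0 | 1
  96 | 000110011 | 0 | 0
  97 | 001100110 | 0 | 0
  98 | 011001100 | 0 | 1
  99 | 110011001 | 1 | 0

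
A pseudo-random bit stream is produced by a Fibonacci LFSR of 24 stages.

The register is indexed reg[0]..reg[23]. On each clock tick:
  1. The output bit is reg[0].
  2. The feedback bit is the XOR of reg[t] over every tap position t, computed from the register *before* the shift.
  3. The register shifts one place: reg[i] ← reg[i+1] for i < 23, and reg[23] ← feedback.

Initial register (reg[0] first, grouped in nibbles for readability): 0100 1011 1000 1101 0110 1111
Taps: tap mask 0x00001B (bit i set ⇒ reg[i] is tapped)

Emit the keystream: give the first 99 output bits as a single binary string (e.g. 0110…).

010010111000110101101111001110000010101000111011000010111000110000100101111110000011011100011110010

tick  register→output (feedback)
  0  010010111000110101101111→0 (0)
  1  100101110001101011011110→1 (0)
  2  001011100011010110111100→0 (1)
  3  010111000110101101111001→0 (1)
  4  101110001101011011110011→1 (1)
  5  011100011010110111100111→0 (0)
  6  111000110101101111001110→1 (0)
  7  110001101011011110011100→1 (0)
  8  100011010110111100111000→1 (0)
  9  000110101101111001110000→0 (0)
 10  001101011011110011100000→0 (1)
 11  011010110111100111000001→0 (0)
 12  110101101111001110000010→1 (1)
 13  101011011110011100000101→1 (0)
 14  010110111100111000001010→0 (1)
 15  101101111001110000010101→1 (0)
 16  011011110011100000101010→0 (0)
 17  110111100111000001010100→1 (0)
 18  101111001110000010101000→1 (1)
 19  011110011100000101010001→0 (1)
 20  111100111000001010100011→1 (1)
 21  111001110000010101000111→1 (0)
 22  110011100000101010001110→1 (1)
 23  100111000001010100011101→1 (1)
 24  001110000010101000111011→0 (0)
 25  011100000101010001110110→0 (0)
 26  111000001010100011101100→1 (0)
 27  110000010101000111011000→1 (0)
 28  100000101010001110110000→1 (1)
 29  000001010100011101100001→0 (0)
 30  000010101000111011000010→0 (1)
 31  000101010001110110000101→0 (1)
 32  001010100011101100001011→0 (1)
 33  010101000111011000010111→0 (0)
 34  101010001110110000101110→1 (0)
 35  010100011101100001011100→0 (0)
 36  101000111011000010111000→1 (1)
 37  010001110110000101110001→0 (1)
 38  100011101100001011100011→1 (0)
 39  000111011000010111000110→0 (0)
 40  001110110000101110001100→0 (0)
 41  011101100001011100011000→0 (0)
 42  111011000010111000110000→1 (1)
 43  110110000101110001100001→1 (0)
 44  101100001011100011000010→1 (0)
 45  011000010111000110000100→0 (1)
 46  110000101110001100001001→1 (0)
 47  100001011100011000010010→1 (1)
 48  000010111000110000100101→0 (1)
 49  000101110001100001001011→0 (1)
 50  001011100011000010010111→0 (1)
 51  010111000110000100101111→0 (1)
 52  101110001100001001011111→1 (1)
 53  011100011000010010111111→0 (0)
 54  111000110000100101111110→1 (0)
 55  110001100001001011111100→1 (0)
 56  100011000010010111111000→1 (0)
 57  000110000100101111110000→0 (0)
 58  001100001001011111100000→0 (1)
 59  011000010010111111000001→0 (1)
 60  110000100101111110000011→1 (0)
 61  100001001011111100000110→1 (1)
 62  000010010111111000001101→0 (1)
 63  000100101111110000011011→0 (1)
 64  001001011111100000110111→0 (0)
 65  010010111111000001101110→0 (0)
 66  100101111110000011011100→1 (0)
 67  001011111100000110111000→0 (1)
 68  010111111000001101110001→0 (1)
 69  101111110000011011100011→1 (1)
 70  011111100000110111000111→0 (1)
 71  111111000001101110001111→1 (0)
 72  111110000011011100011110→1 (0)
 73  111100000110111000111100→1 (1)
 74  111000001101110001111001→1 (0)
 75  110000011011100011110010→1 (0)
 76  100000110111000111100100→1 (1)
 77  000001101110001111001001→0 (0)
 78  000011011100011110010010→0 (1)
 79  000110111000111100100101→0 (0)
 80  001101110001111001001010→0 (1)
 81  011011100011110010010101→0 (0)
 82  110111000111100100101010→1 (0)
 83  101110001111001001010100→1 (1)
 84  011100011110010010101001→0 (0)
 85  111000111100100101010010→1 (0)
 86  110001111001001010100100→1 (0)
 87  100011110010010101001000→1 (0)
 88  000111100100101010010000→0 (0)
 89  001111001001010100100000→0 (0)
 90  011110010010101001000000→0 (1)
 91  111100100101010010000001→1 (1)
 92  111001001010100100000011→1 (0)
 93  110010010101001000000110→1 (1)
 94  100100101010010000001101→1 (0)
 95  001001010100100000011010→0 (0)
 96  010010101001000000110100→0 (0)
 97  100101010010000001101000→1 (0)
 98  001010100100000011010000→0 (1)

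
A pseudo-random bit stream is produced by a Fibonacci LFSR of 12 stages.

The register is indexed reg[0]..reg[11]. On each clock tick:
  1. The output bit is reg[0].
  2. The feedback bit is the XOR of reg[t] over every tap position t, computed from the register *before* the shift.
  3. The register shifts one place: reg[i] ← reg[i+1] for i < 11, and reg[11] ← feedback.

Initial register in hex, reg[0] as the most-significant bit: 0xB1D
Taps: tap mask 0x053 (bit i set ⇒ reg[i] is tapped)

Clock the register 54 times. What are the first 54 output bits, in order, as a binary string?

101100011101101110010011000101000001011110001010001010

k : reg_k → out_k, fb_k
0: 101100011101 → 1, fb=1
1: 011000111011 → 0, fb=0
2: 110001110110 → 1, fb=1
3: 100011101101 → 1, fb=1
4: 000111011011 → 0, fb=1
5: 001110110111 → 0, fb=0
6: 011101101110 → 0, fb=0
7: 111011011100 → 1, fb=1
8: 110110111001 → 1, fb=0
9: 101101110010 → 1, fb=0
10: 011011100100 → 0, fb=1
11: 110111001001 → 1, fb=1
12: 101110010011 → 1, fb=0
13: 011100100110 → 0, fb=0
14: 111001001100 → 1, fb=0
15: 110010011000 → 1, fb=1
16: 100100110001 → 1, fb=0
17: 001001100010 → 0, fb=1
18: 010011000101 → 0, fb=0
19: 100110001010 → 1, fb=0
20: 001100010100 → 0, fb=0
21: 011000101000 → 0, fb=0
22: 110001010000 → 1, fb=0
23: 100010100000 → 1, fb=1
24: 000101000001 → 0, fb=0
25: 001010000010 → 0, fb=1
26: 010100000101 → 0, fb=1
27: 101000001011 → 1, fb=1
28: 010000010111 → 0, fb=1
29: 100000101111 → 1, fb=0
30: 000001011110 → 0, fb=0
31: 000010111100 → 0, fb=0
32: 000101111000 → 0, fb=1
33: 001011110001 → 0, fb=0
34: 010111100010 → 0, fb=1
35: 101111000101 → 1, fb=0
36: 011110001010 → 0, fb=0
37: 111100010100 → 1, fb=0
38: 111000101000 → 1, fb=1
39: 110001010001 → 1, fb=0
40: 100010100010 → 1, fb=1
41: 000101000101 → 0, fb=0
42: 001010001010 → 0, fb=1
43: 010100010101 → 0, fb=1
44: 101000101011 → 1, fb=0
45: 010001010110 → 0, fb=1
46: 100010101101 → 1, fb=1
47: 000101011011 → 0, fb=0
48: 001010110110 → 0, fb=0
49: 010101101100 → 0, fb=0
50: 101011011000 → 1, fb=0
51: 010110110000 → 0, fb=1
52: 101101100001 → 1, fb=0
53: 011011000010 → 0, fb=0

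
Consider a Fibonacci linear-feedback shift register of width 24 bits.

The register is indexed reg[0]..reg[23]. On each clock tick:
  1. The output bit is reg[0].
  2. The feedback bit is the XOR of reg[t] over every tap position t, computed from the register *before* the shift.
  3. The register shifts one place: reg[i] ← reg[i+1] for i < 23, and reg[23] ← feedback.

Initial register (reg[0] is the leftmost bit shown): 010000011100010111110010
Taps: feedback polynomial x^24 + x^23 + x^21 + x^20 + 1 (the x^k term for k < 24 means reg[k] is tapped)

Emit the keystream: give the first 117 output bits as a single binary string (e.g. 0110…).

010000011100010111110010001110011011000010110101011111101111111100111110011001111010000111101001011010000011100110000

step | reg (before) | out | fb
   0 | 010000011100010111110010 | 0 | 0
   1 | 100000111000101111100100 | 1 | 0
   2 | 000001110001011111001000 | 0 | 1
   3 | 000011100010111110010001 | 0 | 1
   4 | 000111000101111100100011 | 0 | 1
   5 | 001110001011111001000111 | 0 | 0
   6 | 011100010111110010001110 | 0 | 0
   7 | 111000101111100100011100 | 1 | 1
   8 | 110001011111001000111001 | 1 | 1
   9 | 100010111110010001110011 | 1 | 0
  10 | 000101111100100011100110 | 0 | 1
  11 | 001011111001000111001101 | 0 | 1
  12 | 010111110010001110011011 | 0 | 0
  13 | 101111100100011100110110 | 1 | 0
  14 | 011111001000111001101100 | 0 | 0
  15 | 111110010001110011011000 | 1 | 0
  16 | 111100100011100110110000 | 1 | 1
  17 | 111001000111001101100001 | 1 | 0
  18 | 110010001110011011000010 | 1 | 1
  19 | 100100011100110110000101 | 1 | 1
  20 | 001000111001101100001011 | 0 | 0
  21 | 010001110011011000010110 | 0 | 1
  22 | 100011100110110000101101 | 1 | 0
  23 | 000111001101100001011010 | 0 | 1
  24 | 001110011011000010110101 | 0 | 0
  25 | 011100110110000101101010 | 0 | 1
  26 | 111001101100001011010101 | 1 | 1
  27 | 110011011000010110101011 | 1 | 1
  28 | 100110110000101101010111 | 1 | 1
  29 | 001101100001011010101111 | 0 | 1
  30 | 011011000010110101011111 | 0 | 1
  31 | 110110000101101010111111 | 1 | 0
  32 | 101100001011010101111110 | 1 | 1
  33 | 011000010110101011111101 | 0 | 1
  34 | 110000101101010111111011 | 1 | 1
  35 | 100001011010101111110111 | 1 | 1
  36 | 000010110101011111101111 | 0 | 1
  37 | 000101101010111111011111 | 0 | 1
  38 | 001011010101111110111111 | 0 | 1
  39 | 010110101011111101111111 | 0 | 1
  40 | 101101010111111011111111 | 1 | 0
  41 | 011010101111110111111110 | 0 | 0
  42 | 110101011111101111111100 | 1 | 1
  43 | 101010111111011111111001 | 1 | 1
  44 | 010101111110111111110011 | 0 | 1
  45 | 101011111101111111100111 | 1 | 1
  46 | 010111111011111111001111 | 0 | 1
  47 | 101111110111111110011111 | 1 | 0
  48 | 011111101111111100111110 | 0 | 0
  49 | 111111011111111001111100 | 1 | 1
  50 | 111110111111110011111001 | 1 | 1
  51 | 111101111111100111110011 | 1 | 0
  52 | 111011111111001111100110 | 1 | 0
  53 | 110111111110011111001100 | 1 | 1
  54 | 101111111100111110011001 | 1 | 1
  55 | 011111111001111100110011 | 0 | 1
  56 | 111111110011111001100111 | 1 | 1
  57 | 111111100111110011001111 | 1 | 0
  58 | 111111001111100110011110 | 1 | 1
  59 | 111110011111001100111101 | 1 | 0
  60 | 111100111110011001111010 | 1 | 0
  61 | 111001111100110011110100 | 1 | 0
  62 | 110011111001100111101000 | 1 | 0
  63 | 100111110011001111010000 | 1 | 1
  64 | 001111100110011110100001 | 0 | 1
  65 | 011111001100111101000011 | 0 | 1
  66 | 111110011001111010000111 | 1 | 1
  67 | 111100110011110100001111 | 1 | 0
  68 | 111001100111101000011110 | 1 | 1
  69 | 110011001111010000111101 | 1 | 0
  70 | 100110011110100001111010 | 1 | 0
  71 | 001100111101000011110100 | 0 | 1
  72 | 011001111010000111101001 | 0 | 0
  73 | 110011110100001111010010 | 1 | 1
  74 | 100111101000011110100101 | 1 | 1
  75 | 001111010000111101001011 | 0 | 0
  76 | 011110100001111010010110 | 0 | 1
  77 | 111101000011110100101101 | 1 | 0
  78 | 111010000111101001011010 | 1 | 0
  79 | 110100001111010010110100 | 1 | 0
  80 | 101000011110100101101000 | 1 | 0
  81 | 010000111101001011010000 | 0 | 0
  82 | 100001111010010110100000 | 1 | 1
  83 | 000011110100101101000001 | 0 | 1
  84 | 000111101001011010000011 | 0 | 1
  85 | 001111010010110100000111 | 0 | 0
  86 | 011110100101101000001110 | 0 | 0
  87 | 111101001011010000011100 | 1 | 1
  88 | 111010010110100000111001 | 1 | 1
  89 | 110100101101000001110011 | 1 | 0
  90 | 101001011010000011100110 | 1 | 0
  91 | 010010110100000111001100 | 0 | 0
  92 | 100101101000001110011000 | 1 | 0
  93 | 001011010000011100110000 | 0 | 0
  94 | 010110100000111001100000 | 0 | 0
  95 | 101101000001110011000000 | 1 | 1
  96 | 011010000011100110000001 | 0 | 1
  97 | 110100000111001100000011 | 1 | 0
  98 | 101000001110011000000110 | 1 | 0
  99 | 010000011100110000001100 | 0 | 0
 100 | 100000111001100000011000 | 1 | 0
 101 | 000001110011000000110000 | 0 | 0
 102 | 000011100110000001100000 | 0 | 0
 103 | 000111001100000011000000 | 0 | 0
 104 | 001110011000000110000000 | 0 | 0
 105 | 011100110000001100000000 | 0 | 0
 106 | 111001100000011000000000 | 1 | 1
 107 | 110011000000110000000001 | 1 | 0
 108 | 100110000001100000000010 | 1 | 1
 109 | 001100000011000000000101 | 0 | 0
 110 | 011000000110000000001010 | 0 | 1
 111 | 110000001100000000010101 | 1 | 1
 112 | 100000011000000000101011 | 1 | 1
 113 | 000000110000000001010111 | 0 | 0
 114 | 000001100000000010101110 | 0 | 0
 115 | 000011000000000101011100 | 0 | 0
 116 | 000110000000001010111000 | 0 | 1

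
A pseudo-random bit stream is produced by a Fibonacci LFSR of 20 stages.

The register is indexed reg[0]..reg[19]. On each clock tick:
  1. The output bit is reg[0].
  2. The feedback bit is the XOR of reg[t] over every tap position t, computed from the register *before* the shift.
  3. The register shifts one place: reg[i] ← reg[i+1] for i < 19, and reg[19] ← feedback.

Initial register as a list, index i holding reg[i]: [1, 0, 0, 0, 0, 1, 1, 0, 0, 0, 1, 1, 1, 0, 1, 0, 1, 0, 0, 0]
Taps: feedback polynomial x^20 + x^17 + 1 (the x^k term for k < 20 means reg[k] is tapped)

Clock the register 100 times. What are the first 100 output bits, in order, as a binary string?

1000011000111010100010010100101011110110010111110100011110010111000101101010110011101100111101000100

tick  register→output (feedback)
  0  10000110001110101000→1 (1)
  1  00001100011101010001→0 (0)
  2  00011000111010100010→0 (0)
  3  00110001110101000100→0 (1)
  4  01100011101010001001→0 (0)
  5  11000111010100010010→1 (1)
  6  10001110101000100101→1 (0)
  7  00011101010001001010→0 (0)
  8  00111010100010010100→0 (1)
  9  01110101000100101001→0 (0)
 10  11101010001001010010→1 (1)
 11  11010100010010100101→1 (0)
 12  10101000100101001010→1 (1)
 13  01010001001010010101→0 (1)
 14  10100010010100101011→1 (1)
 15  01000100101001010111→0 (1)
 16  10001001010010101111→1 (0)
 17  00010010100101011110→0 (1)
 18  00100101001010111101→0 (1)
 19  01001010010101111011→0 (0)
 20  10010100101011110110→1 (0)
 21  00101001010111101100→0 (1)
 22  01010010101111011001→0 (0)
 23  10100101011110110010→1 (1)
 24  01001010111101100101→0 (1)
 25  10010101111011001011→1 (1)
 26  00101011110110010111→0 (1)
 27  01010111101100101111→0 (1)
 28  10101111011001011111→1 (0)
 29  01011110110010111110→0 (1)
 30  10111101100101111101→1 (0)
 31  01111011001011111010→0 (0)
 32  11110110010111110100→1 (0)
 33  11101100101111101000→1 (1)
 34  11011001011111010001→1 (1)
 35  10110010111110100011→1 (1)
 36  01100101111101000111→0 (1)
 37  11001011111010001111→1 (0)
 38  10010111110100011110→1 (0)
 39  00101111101000111100→0 (1)
 40  01011111010001111001→0 (0)
 41  10111110100011110010→1 (1)
 42  01111101000111100101→0 (1)
 43  11111010001111001011→1 (1)
 44  11110100011110010111→1 (0)
 45  11101000111100101110→1 (0)
 46  11010001111001011100→1 (0)
 47  10100011110010111000→1 (1)
 48  01000111100101110001→0 (0)
 49  10001111001011100010→1 (1)
 50  00011110010111000101→0 (1)
 51  00111100101110001011→0 (0)
 52  01111001011100010110→0 (1)
 53  11110010111000101101→1 (0)
 54  11100101110001011010→1 (1)
 55  11001011100010110101→1 (0)
 56  10010111000101101010→1 (1)
 57  00101110001011010101→0 (1)
 58  01011100010110101011→0 (0)
 59  10111000101101010110→1 (0)
 60  01110001011010101100→0 (1)
 61  11100010110101011001→1 (1)
 62  11000101101010110011→1 (1)
 63  10001011010101100111→1 (0)
 64  00010110101011001110→0 (1)
 65  00101101010110011101→0 (1)
 66  01011010101100111011→0 (0)
 67  10110101011001110110→1 (0)
 68  01101010110011101100→0 (1)
 69  11010101100111011001→1 (1)
 70  10101011001110110011→1 (1)
 71  01010110011101100111→0 (1)
 72  10101100111011001111→1 (0)
 73  01011001110110011110→0 (1)
 74  10110011101100111101→1 (0)
 75  01100111011001111010→0 (0)
 76  11001110110011110100→1 (0)
 77  10011101100111101000→1 (1)
 78  00111011001111010001→0 (0)
 79  01110110011110100010→0 (0)
 80  11101100111101000100→1 (0)
 81  11011001111010001000→1 (1)
 82  10110011110100010001→1 (1)
 83  01100111101000100011→0 (0)
 84  11001111010001000110→1 (0)
 85  10011110100010001100→1 (0)
 86  00111101000100011000→0 (0)
 87  01111010001000110000→0 (0)
 88  11110100010001100000→1 (1)
 89  11101000100011000001→1 (1)
 90  11010001000110000011→1 (1)
 91  10100010001100000111→1 (0)
 92  01000100011000001110→0 (1)
 93  10001000110000011101→1 (0)
 94  00010001100000111010→0 (0)
 95  00100011000001110100→0 (1)
 96  01000110000011101001→0 (0)
 97  10001100000111010010→1 (1)
 98  00011000001110100101→0 (1)
 99  00110000011101001011→0 (0)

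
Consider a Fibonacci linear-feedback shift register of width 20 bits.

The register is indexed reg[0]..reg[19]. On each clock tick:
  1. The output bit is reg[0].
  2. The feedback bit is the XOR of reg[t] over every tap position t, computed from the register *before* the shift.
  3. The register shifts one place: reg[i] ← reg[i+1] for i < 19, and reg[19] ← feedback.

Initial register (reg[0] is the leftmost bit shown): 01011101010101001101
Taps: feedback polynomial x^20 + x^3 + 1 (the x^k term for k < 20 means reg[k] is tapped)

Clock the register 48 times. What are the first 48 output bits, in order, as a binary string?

k : reg_k → out_k, fb_k
0: 01011101010101001101 → 0, fb=1
1: 10111010101010011011 → 1, fb=0
2: 01110101010100110110 → 0, fb=1
3: 11101010101001101101 → 1, fb=1
4: 11010101010011011011 → 1, fb=0
5: 10101010100110110110 → 1, fb=1
6: 01010101001101101101 → 0, fb=1
7: 10101010011011011011 → 1, fb=1
8: 01010100110110110111 → 0, fb=1
9: 10101001101101101111 → 1, fb=1
10: 01010011011011011111 → 0, fb=1
11: 10100110110110111111 → 1, fb=1
12: 01001101101101111111 → 0, fb=0
13: 10011011011011111110 → 1, fb=0
14: 00110110110111111100 → 0, fb=1
15: 01101101101111111001 → 0, fb=0
16: 11011011011111110010 → 1, fb=0
17: 10110110111111100100 → 1, fb=0
18: 01101101111111001000 → 0, fb=0
19: 11011011111110010000 → 1, fb=0
20: 10110111111100100000 → 1, fb=0
21: 01101111111001000000 → 0, fb=0
22: 11011111110010000000 → 1, fb=0
23: 10111111100100000000 → 1, fb=0
24: 01111111001000000000 → 0, fb=1
25: 11111110010000000001 → 1, fb=0
26: 11111100100000000010 → 1, fb=0
27: 11111001000000000100 → 1, fb=0
28: 11110010000000001000 → 1, fb=0
29: 11100100000000010000 → 1, fb=1
30: 11001000000000100001 → 1, fb=1
31: 10010000000001000011 → 1, fb=0
32: 00100000000010000110 → 0, fb=0
33: 01000000000100001100 → 0, fb=0
34: 10000000001000011000 → 1, fb=1
35: 00000000010000110001 → 0, fb=0
36: 00000000100001100010 → 0, fb=0
37: 00000001000011000100 → 0, fb=0
38: 00000010000110001000 → 0, fb=0
39: 00000100001100010000 → 0, fb=0
40: 00001000011000100000 → 0, fb=0
41: 00010000110001000000 → 0, fb=1
42: 00100001100010000001 → 0, fb=0
43: 01000011000100000010 → 0, fb=0
44: 10000110001000000100 → 1, fb=1
45: 00001100010000001001 → 0, fb=0
46: 00011000100000010010 → 0, fb=1
47: 00110001000000100101 → 0, fb=1

010111010101010011011011011111110010000000001000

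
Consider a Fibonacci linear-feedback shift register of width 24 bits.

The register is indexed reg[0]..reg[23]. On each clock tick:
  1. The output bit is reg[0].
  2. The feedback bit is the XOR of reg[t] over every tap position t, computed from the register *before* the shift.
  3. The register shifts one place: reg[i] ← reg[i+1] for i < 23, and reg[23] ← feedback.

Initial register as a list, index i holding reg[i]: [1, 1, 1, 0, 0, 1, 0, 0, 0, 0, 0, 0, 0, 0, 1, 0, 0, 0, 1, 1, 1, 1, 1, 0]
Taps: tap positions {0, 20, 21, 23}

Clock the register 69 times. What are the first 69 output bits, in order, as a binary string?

111001000000001000111110100101010101011011110101101011000001100001010

step | reg (before) | out | fb
   0 | 111001000000001000111110 | 1 | 1
   1 | 110010000000010001111101 | 1 | 0
   2 | 100100000000100011111010 | 1 | 0
   3 | 001000000001000111110100 | 0 | 1
   4 | 010000000010001111101001 | 0 | 0
   5 | 100000000100011111010010 | 1 | 1
   6 | 000000001000111110100101 | 0 | 0
   7 | 000000010001111101001010 | 0 | 1
   8 | 000000100011111010010101 | 0 | 0
   9 | 000001000111110100101010 | 0 | 1
  10 | 000010001111101001010101 | 0 | 0
  11 | 000100011111010010101010 | 0 | 1
  12 | 001000111110100101010101 | 0 | 0
  13 | 010001111101001010101010 | 0 | 1
  14 | 100011111010010101010101 | 1 | 1
  15 | 000111110100101010101011 | 0 | 0
  16 | 001111101001010101010110 | 0 | 1
  17 | 011111010010101010101101 | 0 | 1
  18 | 111110100101010101011011 | 1 | 1
  19 | 111101001010101010110111 | 1 | 1
  20 | 111010010101010101101111 | 1 | 0
  21 | 110100101010101011011110 | 1 | 1
  22 | 101001010101010110111101 | 1 | 0
  23 | 010010101010101101111010 | 0 | 1
  24 | 100101010101011011110101 | 1 | 1
  25 | 001010101010110111101011 | 0 | 0
  26 | 010101010101101111010110 | 0 | 1
  27 | 101010101011011110101101 | 1 | 0
  28 | 010101010110111101011010 | 0 | 1
  29 | 101010101101111010110101 | 1 | 1
  30 | 010101011011110101101011 | 0 | 0
  31 | 101010110111101011010110 | 1 | 0
  32 | 010101101111010110101100 | 0 | 0
  33 | 101011011110101101011000 | 1 | 0
  34 | 010110111101011010110000 | 0 | 0
  35 | 101101111010110101100000 | 1 | 1
  36 | 011011110101101011000001 | 0 | 1
  37 | 110111101011010110000011 | 1 | 0
  38 | 101111010110101100000110 | 1 | 0
  39 | 011110101101011000001100 | 0 | 0
  40 | 111101011010110000011000 | 1 | 0
  41 | 111010110101100000110000 | 1 | 1
  42 | 110101101011000001100001 | 1 | 0
  43 | 101011010110000011000010 | 1 | 1
  44 | 010110101100000110000101 | 0 | 0
  45 | 101101011000001100001010 | 1 | 0
  46 | 011010110000011000010100 | 0 | 1
  47 | 110101100000110000101001 | 1 | 1
  48 | 101011000001100001010011 | 1 | 0
  49 | 010110000011000010100110 | 0 | 1
  50 | 101100000110000101001101 | 1 | 0
  51 | 011000001100001010011010 | 0 | 1
  52 | 110000011000010100110101 | 1 | 1
  53 | 100000110000101001101011 | 1 | 1
  54 | 000001100001010011010111 | 0 | 0
  55 | 000011000010100110101110 | 0 | 0
  56 | 000110000101001101011100 | 0 | 0
  57 | 001100001010011010111000 | 0 | 1
  58 | 011000010100110101110001 | 0 | 1
  59 | 110000101001101011100011 | 1 | 0
  60 | 100001010011010111000110 | 1 | 0
  61 | 000010100110101110001100 | 0 | 0
  62 | 000101001101011100011000 | 0 | 1
  63 | 001010011010111000110001 | 0 | 1
  64 | 010100110101110001100011 | 0 | 1
  65 | 101001101011100011000111 | 1 | 1
  66 | 010011010111000110001111 | 0 | 1
  67 | 100110101110001100011111 | 1 | 0
  68 | 001101011100011000111110 | 0 | 0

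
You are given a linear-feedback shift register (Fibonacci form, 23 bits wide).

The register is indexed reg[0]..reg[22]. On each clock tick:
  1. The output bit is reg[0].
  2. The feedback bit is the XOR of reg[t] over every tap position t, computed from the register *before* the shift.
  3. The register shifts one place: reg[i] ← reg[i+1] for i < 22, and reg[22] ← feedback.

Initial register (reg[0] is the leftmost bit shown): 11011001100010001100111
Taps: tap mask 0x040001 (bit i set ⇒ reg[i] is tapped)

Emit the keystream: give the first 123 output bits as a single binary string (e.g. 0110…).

k : reg_k → out_k, fb_k
0: 11011001100010001100111 → 1, fb=1
1: 10110011000100011001111 → 1, fb=1
2: 01100110001000110011111 → 0, fb=1
3: 11001100010001100111111 → 1, fb=0
4: 10011000100011001111110 → 1, fb=0
5: 00110001000110011111100 → 0, fb=1
6: 01100010001100111111001 → 0, fb=1
7: 11000100011001111110011 → 1, fb=0
8: 10001000110011111100110 → 1, fb=1
9: 00010001100111111001101 → 0, fb=0
10: 00100011001111110011010 → 0, fb=1
11: 01000110011111100110101 → 0, fb=1
12: 10001100111111001101011 → 1, fb=1
13: 00011001111110011010111 → 0, fb=1
14: 00110011111100110101111 → 0, fb=0
15: 01100111111001101011110 → 0, fb=1
16: 11001111110011010111101 → 1, fb=0
17: 10011111100110101111010 → 1, fb=0
18: 00111111001101011110100 → 0, fb=1
19: 01111110011010111101001 → 0, fb=0
20: 11111100110101111010010 → 1, fb=0
21: 11111001101011110100100 → 1, fb=1
22: 11110011010111101001001 → 1, fb=1
23: 11100110101111010010011 → 1, fb=0
24: 11001101011110100100110 → 1, fb=1
25: 10011010111101001001101 → 1, fb=1
26: 00110101111010010011011 → 0, fb=1
27: 01101011110100100110111 → 0, fb=1
28: 11010111101001001101111 → 1, fb=1
29: 10101111010010011011111 → 1, fb=0
30: 01011110100100110111110 → 0, fb=1
31: 10111101001001101111101 → 1, fb=0
32: 01111010010011011111010 → 0, fb=1
33: 11110100100110111110101 → 1, fb=0
34: 11101001001101111101010 → 1, fb=1
35: 11010010011011111010101 → 1, fb=0
36: 10100100110111110101010 → 1, fb=1
37: 01001001101111101010101 → 0, fb=1
38: 10010011011111010101011 → 1, fb=1
39: 00100110111110101010111 → 0, fb=1
40: 01001101111101010101111 → 0, fb=0
41: 10011011111010101011110 → 1, fb=0
42: 00110111110101010111100 → 0, fb=1
43: 01101111101010101111001 → 0, fb=1
44: 11011111010101011110011 → 1, fb=0
45: 10111110101010111100110 → 1, fb=1
46: 01111101010101111001101 → 0, fb=0
47: 11111010101011110011010 → 1, fb=0
48: 11110101010111100110100 → 1, fb=0
49: 11101010101111001101000 → 1, fb=1
50: 11010101011110011010001 → 1, fb=0
51: 10101010111100110100010 → 1, fb=1
52: 01010101111001101000101 → 0, fb=0
53: 10101011110011010001010 → 1, fb=1
54: 01010111100110100010101 → 0, fb=1
55: 10101111001101000101011 → 1, fb=1
56: 01011110011010001010111 → 0, fb=1
57: 10111100110100010101111 → 1, fb=1
58: 01111001101000101011111 → 0, fb=1
59: 11110011010001010111111 → 1, fb=0
60: 11100110100010101111110 → 1, fb=0
61: 11001101000101011111100 → 1, fb=0
62: 10011010001010111111000 → 1, fb=0
63: 00110100010101111110000 → 0, fb=1
64: 01101000101011111100001 → 0, fb=0
65: 11010001010111111000010 → 1, fb=1
66: 10100010101111110000101 → 1, fb=1
67: 01000101011111100001011 → 0, fb=0
68: 10001010111111000010110 → 1, fb=0
69: 00010101111110000101100 → 0, fb=0
70: 00101011111100001011000 → 0, fb=1
71: 01010111111000010110001 → 0, fb=1
72: 10101111110000101100011 → 1, fb=1
73: 01011111100001011000111 → 0, fb=0
74: 10111111000010110001110 → 1, fb=1
75: 01111110000101100011101 → 0, fb=1
76: 11111100001011000111011 → 1, fb=0
77: 11111000010110001110110 → 1, fb=0
78: 11110000101100011101100 → 1, fb=1
79: 11100001011000111011001 → 1, fb=0
80: 11000010110001110110010 → 1, fb=0
81: 10000101100011101100100 → 1, fb=1
82: 00001011000111011001001 → 0, fb=0
83: 00010110001110110010010 → 0, fb=1
84: 00101100011101100100101 → 0, fb=0
85: 01011000111011001001010 → 0, fb=0
86: 10110001110110010010100 → 1, fb=0
87: 01100011101100100101000 → 0, fb=0
88: 11000111011001001010000 → 1, fb=0
89: 10001110110010010100000 → 1, fb=1
90: 00011101100100101000001 → 0, fb=0
91: 00111011001001010000010 → 0, fb=0
92: 01110110010010100000100 → 0, fb=0
93: 11101100100101000001000 → 1, fb=1
94: 11011001001010000010001 → 1, fb=0
95: 10110010010100000100010 → 1, fb=1
96: 01100100101000001000101 → 0, fb=0
97: 11001001010000010001010 → 1, fb=1
98: 10010010100000100010101 → 1, fb=0
99: 00100101000001000101010 → 0, fb=0
100: 01001010000010001010100 → 0, fb=1
101: 10010100000100010101001 → 1, fb=1
102: 00101000001000101010011 → 0, fb=1
103: 01010000010001010100111 → 0, fb=0
104: 10100000100010101001110 → 1, fb=1
105: 01000001000101010011101 → 0, fb=1
106: 10000010001010100111011 → 1, fb=0
107: 00000100010101001110110 → 0, fb=1
108: 00001000101010011101101 → 0, fb=0
109: 00010001010100111011010 → 0, fb=1
110: 00100010101001110110101 → 0, fb=1
111: 01000101010011101101011 → 0, fb=0
112: 10001010100111011010110 → 1, fb=0
113: 00010101001110110101100 → 0, fb=0
114: 00101010011101101011000 → 0, fb=1
115: 01010100111011010110001 → 0, fb=1
116: 10101001110110101100011 → 1, fb=1
117: 01010011101101011000111 → 0, fb=0
118: 10100111011010110001110 → 1, fb=1
119: 01001110110101100011101 → 0, fb=1
120: 10011101101011000111011 → 1, fb=0
121: 00111011010110001110110 → 0, fb=1
122: 01110110101100011101101 → 0, fb=0

110110011000100011001111110011010111101001001101111101010101111001101000101011111100001011000111011001001010000010001010100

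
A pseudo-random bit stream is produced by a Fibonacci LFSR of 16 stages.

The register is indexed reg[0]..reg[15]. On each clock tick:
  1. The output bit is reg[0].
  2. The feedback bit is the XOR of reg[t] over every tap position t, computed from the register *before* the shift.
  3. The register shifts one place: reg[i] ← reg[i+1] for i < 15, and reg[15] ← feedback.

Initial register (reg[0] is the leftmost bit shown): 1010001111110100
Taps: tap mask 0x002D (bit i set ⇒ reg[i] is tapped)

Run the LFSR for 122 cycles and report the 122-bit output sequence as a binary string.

10100011111101000100110100001110101100001001011111100100100010111100001110000010101000011100100100010001100001111110101101

k : reg_k → out_k, fb_k
0: 1010001111110100 → 1, fb=0
1: 0100011111101000 → 0, fb=1
2: 1000111111010001 → 1, fb=0
3: 0001111110100010 → 0, fb=0
4: 0011111101000100 → 0, fb=1
5: 0111111010001001 → 0, fb=1
6: 1111110100010011 → 1, fb=0
7: 1111101000100110 → 1, fb=1
8: 1111010001001101 → 1, fb=0
9: 1110100010011010 → 1, fb=0
10: 1101000100110100 → 1, fb=0
11: 1010001001101000 → 1, fb=0
12: 0100010011010000 → 0, fb=1
13: 1000100110100001 → 1, fb=1
14: 0001001101000011 → 0, fb=1
15: 0010011010000111 → 0, fb=0
16: 0100110100001110 → 0, fb=1
17: 1001101000011101 → 1, fb=0
18: 0011010000111010 → 0, fb=1
19: 0110100001110101 → 0, fb=1
20: 1101000011101011 → 1, fb=0
21: 1010000111010110 → 1, fb=0
22: 0100001110101100 → 0, fb=0
23: 1000011101011000 → 1, fb=0
24: 0000111010110000 → 0, fb=1
25: 0001110101100001 → 0, fb=0
26: 0011101011000010 → 0, fb=0
27: 0111010110000100 → 0, fb=1
28: 1110101100001001 → 1, fb=0
29: 1101011000010010 → 1, fb=1
30: 1010110000100101 → 1, fb=1
31: 0101100001001011 → 0, fb=1
32: 1011000010010111 → 1, fb=1
33: 0110000100101111 → 0, fb=1
34: 1100001001011111 → 1, fb=1
35: 1000010010111111 → 1, fb=0
36: 0000100101111110 → 0, fb=0
37: 0001001011111100 → 0, fb=1
38: 0010010111111001 → 0, fb=0
39: 0100101111110010 → 0, fb=0
40: 1001011111100100 → 1, fb=1
41: 0010111111001001 → 0, fb=0
42: 0101111110010010 → 0, fb=0
43: 1011111100100100 → 1, fb=0
44: 0111111001001000 → 0, fb=1
45: 1111110010010001 → 1, fb=0
46: 1111100100100010 → 1, fb=1
47: 1111001001000101 → 1, fb=1
48: 1110010010001011 → 1, fb=1
49: 1100100100010111 → 1, fb=1
50: 1001001000101111 → 1, fb=0
51: 0010010001011110 → 0, fb=0
52: 0100100010111100 → 0, fb=0
53: 1001000101111000 → 1, fb=0
54: 0010001011110000 → 0, fb=1
55: 0100010111100001 → 0, fb=1
56: 1000101111000011 → 1, fb=1
57: 0001011110000111 → 0, fb=0
58: 0010111100001110 → 0, fb=0
59: 0101111000011100 → 0, fb=0
60: 1011110000111000 → 1, fb=0
61: 0111100001110000 → 0, fb=0
62: 1111000011100000 → 1, fb=1
63: 1110000111000001 → 1, fb=0
64: 1100001110000010 → 1, fb=1
65: 1000011100000101 → 1, fb=0
66: 0000111000001010 → 0, fb=1
67: 0001110000010101 → 0, fb=0
68: 0011100000101010 → 0, fb=0
69: 0111000001010100 → 0, fb=0
70: 1110000010101000 → 1, fb=0
71: 1100000101010000 → 1, fb=1
72: 1000001010100001 → 1, fb=1
73: 0000010101000011 → 0, fb=1
74: 0000101010000111 → 0, fb=0
75: 0001010100001110 → 0, fb=0
76: 0010101000011100 → 0, fb=1
77: 0101010000111001 → 0, fb=0
78: 1010100001110010 → 1, fb=0
79: 0101000011100100 → 0, fb=1
80: 1010000111001001 → 1, fb=0
81: 0100001110010010 → 0, fb=0
82: 1000011100100100 → 1, fb=0
83: 0000111001001000 → 0, fb=1
84: 0001110010010001 → 0, fb=0
85: 0011100100100010 → 0, fb=0
86: 0111001001000100 → 0, fb=0
87: 1110010010001000 → 1, fb=1
88: 1100100100010001 → 1, fb=1
89: 1001001000100011 → 1, fb=0
90: 0010010001000110 → 0, fb=0
91: 0100100010001100 → 0, fb=0
92: 1001000100011000 → 1, fb=0
93: 0010001000110000 → 0, fb=1
94: 0100010001100001 → 0, fb=1
95: 1000100011000011 → 1, fb=1
96: 0001000110000111 → 0, fb=1
97: 0010001100001111 → 0, fb=1
98: 0100011000011111 → 0, fb=1
99: 1000110000111111 → 1, fb=0
100: 0001100001111110 → 0, fb=1
101: 0011000011111101 → 0, fb=0
102: 0110000111111010 → 0, fb=1
103: 1100001111110101 → 1, fb=1
104: 1000011111101011 → 1, fb=0
105: 0000111111010110 → 0, fb=1
106: 0001111110101101 → 0, fb=0
107: 0011111101011010 → 0, fb=1
108: 0111111010110101 → 0, fb=1
109: 1111110101101011 → 1, fb=0
110: 1111101011010110 → 1, fb=1
111: 1111010110101101 → 1, fb=0
112: 1110101101011010 → 1, fb=0
113: 1101011010110100 → 1, fb=1
114: 1010110101101001 → 1, fb=1
115: 0101101011010011 → 0, fb=1
116: 1011010110100111 → 1, fb=0
117: 0110101101001110 → 0, fb=1
118: 1101011010011101 → 1, fb=1
119: 1010110100111011 → 1, fb=1
120: 0101101001110111 → 0, fb=1
121: 1011010011101111 → 1, fb=0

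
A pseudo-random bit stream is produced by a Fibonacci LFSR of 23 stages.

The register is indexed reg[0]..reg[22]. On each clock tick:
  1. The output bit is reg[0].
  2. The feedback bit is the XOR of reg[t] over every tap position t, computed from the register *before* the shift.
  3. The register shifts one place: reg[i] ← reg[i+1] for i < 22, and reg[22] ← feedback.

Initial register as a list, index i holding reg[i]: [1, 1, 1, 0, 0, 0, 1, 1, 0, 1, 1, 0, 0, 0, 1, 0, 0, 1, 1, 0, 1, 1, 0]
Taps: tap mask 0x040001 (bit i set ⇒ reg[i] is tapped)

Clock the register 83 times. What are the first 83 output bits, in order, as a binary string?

k : reg_k → out_k, fb_k
0: 11100011011000100110110 → 1, fb=0
1: 11000110110001001101100 → 1, fb=1
2: 10001101100010011011001 → 1, fb=0
3: 00011011000100110110010 → 0, fb=1
4: 00110110001001101100101 → 0, fb=0
5: 01101100010011011001010 → 0, fb=0
6: 11011000100110110010100 → 1, fb=0
7: 10110001001101100101000 → 1, fb=1
8: 01100010011011001010001 → 0, fb=1
9: 11000100110110010100011 → 1, fb=1
10: 10001001101100101000111 → 1, fb=1
11: 00010011011001010001111 → 0, fb=0
12: 00100110110010100011110 → 0, fb=1
13: 01001101100101000111101 → 0, fb=1
14: 10011011001010001111011 → 1, fb=0
15: 00110110010100011110110 → 0, fb=1
16: 01101100101000111101101 → 0, fb=0
17: 11011001010001111011010 → 1, fb=0
18: 10110010100011110110100 → 1, fb=0
19: 01100101000111101101000 → 0, fb=0
20: 11001010001111011010000 → 1, fb=0
21: 10010100011110110100000 → 1, fb=1
22: 00101000111101101000001 → 0, fb=0
23: 01010001111011010000010 → 0, fb=0
24: 10100011110110100000100 → 1, fb=1
25: 01000111101101000001001 → 0, fb=0
26: 10001111011010000010010 → 1, fb=0
27: 00011110110100000100100 → 0, fb=0
28: 00111101101000001001000 → 0, fb=0
29: 01111011010000010010000 → 0, fb=1
30: 11110110100000100100001 → 1, fb=1
31: 11101101000001001000011 → 1, fb=1
32: 11011010000010010000111 → 1, fb=1
33: 10110100000100100001111 → 1, fb=1
34: 01101000001001000011111 → 0, fb=1
35: 11010000010010000111111 → 1, fb=0
36: 10100000100100001111110 → 1, fb=0
37: 01000001001000011111100 → 0, fb=1
38: 10000010010000111111001 → 1, fb=0
39: 00000100100001111110010 → 0, fb=1
40: 00001001000011111100101 → 0, fb=0
41: 00010010000111111001010 → 0, fb=0
42: 00100100001111110010100 → 0, fb=1
43: 01001000011111100101001 → 0, fb=0
44: 10010000111111001010010 → 1, fb=0
45: 00100001111110010100100 → 0, fb=0
46: 01000011111100101001000 → 0, fb=0
47: 10000111111001010010000 → 1, fb=0
48: 00001111110010100100000 → 0, fb=0
49: 00011111100101001000000 → 0, fb=0
50: 00111111001010010000000 → 0, fb=0
51: 01111110010100100000000 → 0, fb=0
52: 11111100101001000000000 → 1, fb=1
53: 11111001010010000000001 → 1, fb=1
54: 11110010100100000000011 → 1, fb=1
55: 11100101001000000000111 → 1, fb=1
56: 11001010010000000001111 → 1, fb=1
57: 10010100100000000011111 → 1, fb=0
58: 00101001000000000111110 → 0, fb=1
59: 01010010000000001111101 → 0, fb=1
60: 10100100000000011111011 → 1, fb=0
61: 01001000000000111110110 → 0, fb=1
62: 10010000000001111101101 → 1, fb=1
63: 00100000000011111011011 → 0, fb=1
64: 01000000000111110110111 → 0, fb=1
65: 10000000001111101101111 → 1, fb=1
66: 00000000011111011011111 → 0, fb=1
67: 00000000111110110111111 → 0, fb=1
68: 00000001111101101111111 → 0, fb=1
69: 00000011111011011111111 → 0, fb=1
70: 00000111110110111111111 → 0, fb=1
71: 00001111101101111111111 → 0, fb=1
72: 00011111011011111111111 → 0, fb=1
73: 00111110110111111111111 → 0, fb=1
74: 01111101101111111111111 → 0, fb=1
75: 11111011011111111111111 → 1, fb=0
76: 11110110111111111111110 → 1, fb=0
77: 11101101111111111111100 → 1, fb=0
78: 11011011111111111111000 → 1, fb=0
79: 10110111111111111110000 → 1, fb=0
80: 01101111111111111100000 → 0, fb=0
81: 11011111111111111000000 → 1, fb=1
82: 10111111111111110000001 → 1, fb=1

11100011011000100110110010100011110110100000100100001111110010100100000000011111011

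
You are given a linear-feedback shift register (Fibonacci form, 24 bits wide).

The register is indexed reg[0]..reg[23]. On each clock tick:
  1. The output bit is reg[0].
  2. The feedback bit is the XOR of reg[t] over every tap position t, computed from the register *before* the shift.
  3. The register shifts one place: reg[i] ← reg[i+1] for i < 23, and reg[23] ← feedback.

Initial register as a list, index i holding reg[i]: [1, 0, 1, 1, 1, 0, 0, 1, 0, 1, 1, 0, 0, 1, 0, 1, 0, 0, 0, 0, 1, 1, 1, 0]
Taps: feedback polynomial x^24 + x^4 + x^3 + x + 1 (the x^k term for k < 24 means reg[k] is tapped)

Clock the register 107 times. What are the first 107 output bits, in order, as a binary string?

10111001011001010000111010010110110101111000111001100000101111000000011110101111111001000100111101110001010

step | reg (before) | out | fb
   0 | 101110010110010100001110 | 1 | 1
   1 | 011100101100101000011101 | 0 | 0
   2 | 111001011001010000111010 | 1 | 0
   3 | 110010110010100001110100 | 1 | 1
   4 | 100101100101000011101001 | 1 | 0
   5 | 001011001010000111010010 | 0 | 1
   6 | 010110010100001110100101 | 0 | 1
   7 | 101100101000011101001011 | 1 | 0
   8 | 011001010000111010010110 | 0 | 1
   9 | 110010100001110100101101 | 1 | 1
  10 | 100101000011101001011011 | 1 | 0
  11 | 001010000111010010110110 | 0 | 1
  12 | 010100001110100101101101 | 0 | 0
  13 | 101000011101001011011010 | 1 | 1
  14 | 010000111010010110110101 | 0 | 1
  15 | 100001110100101101101011 | 1 | 1
  16 | 000011101001011011010111 | 0 | 1
  17 | 000111010010110110101111 | 0 | 0
  18 | 001110100101101101011110 | 0 | 0
  19 | 011101001011011010111100 | 0 | 0
  20 | 111010010110110101111000 | 1 | 1
  21 | 110100101101101011110001 | 1 | 1
  22 | 101001011011010111100011 | 1 | 1
  23 | 010010110110101111000111 | 0 | 0
  24 | 100101101101011110001110 | 1 | 0
  25 | 001011011010111100011100 | 0 | 1
  26 | 010110110101111000111001 | 0 | 1
  27 | 101101101011110001110011 | 1 | 0
  28 | 011011010111100011100110 | 0 | 0
  29 | 110110101111000111001100 | 1 | 0
  30 | 101101011110001110011000 | 1 | 0
  31 | 011010111100011100110000 | 0 | 0
  32 | 110101111000111001100000 | 1 | 1
  33 | 101011110001110011000001 | 1 | 0
  34 | 010111100011100110000010 | 0 | 1
  35 | 101111000111001100000101 | 1 | 1
  36 | 011110001110011000001011 | 0 | 1
  37 | 111100011100110000010111 | 1 | 1
  38 | 111000111001100000101111 | 1 | 0
  39 | 110001110011000001011110 | 1 | 0
  40 | 100011100110000010111100 | 1 | 0
  41 | 000111001100000101111000 | 0 | 0
  42 | 001110011000001011110000 | 0 | 0
  43 | 011100110000010111100000 | 0 | 0
  44 | 111001100000101111000000 | 1 | 0
  45 | 110011000001011110000000 | 1 | 1
  46 | 100110000010111100000001 | 1 | 1
  47 | 001100000101111000000011 | 0 | 1
  48 | 011000001011110000000111 | 0 | 1
  49 | 110000010111100000001111 | 1 | 0
  50 | 100000101111000000011110 | 1 | 1
  51 | 000001011110000000111101 | 0 | 0
  52 | 000010111100000001111010 | 0 | 1
  53 | 000101111000000011110101 | 0 | 1
  54 | 001011110000000111101011 | 0 | 1
  55 | 010111100000001111010111 | 0 | 1
  56 | 101111000000011110101111 | 1 | 1
  57 | 011110000000111101011111 | 0 | 1
  58 | 111100000001111010111111 | 1 | 1
  59 | 111000000011110101111111 | 1 | 0
  60 | 110000000111101011111110 | 1 | 0
  61 | 100000001111010111111100 | 1 | 1
  62 | 000000011110101111111001 | 0 | 0
  63 | 000000111101011111110010 | 0 | 0
  64 | 000001111010111111100100 | 0 | 0
  65 | 000011110101111111001000 | 0 | 1
  66 | 000111101011111110010001 | 0 | 0
  67 | 001111010111111100100010 | 0 | 0
  68 | 011110101111111001000100 | 0 | 1
  69 | 111101011111110010001001 | 1 | 1
  70 | 111010111111100100010011 | 1 | 1
  71 | 110101111111001000100111 | 1 | 1
  72 | 101011111110010001001111 | 1 | 0
  73 | 010111111100100010011110 | 0 | 1
  74 | 101111111001000100111101 | 1 | 1
  75 | 011111110010001001111011 | 0 | 1
  76 | 111111100100010011110111 | 1 | 0
  77 | 111111001000100111101110 | 1 | 0
  78 | 111110010001001111011100 | 1 | 0
  79 | 111100100010011110111000 | 1 | 1
  80 | 111001000100111101110001 | 1 | 0
  81 | 110010001001111011100010 | 1 | 1
  82 | 100100010011110111000101 | 1 | 0
  83 | 001000100111101110001010 | 0 | 0
  84 | 010001001111011100010100 | 0 | 1
  85 | 100010011110111000101001 | 1 | 0
  86 | 000100111101110001010010 | 0 | 1
  87 | 001001111011100010100101 | 0 | 0
  88 | 010011110111000101001010 | 0 | 0
  89 | 100111101110001010010100 | 1 | 1
  90 | 001111011100010100101001 | 0 | 0
  91 | 011110111000101001010010 | 0 | 1
  92 | 111101110001010010100101 | 1 | 1
  93 | 111011100010100101001011 | 1 | 1
  94 | 110111000101001010010111 | 1 | 0
  95 | 101110001010010100101110 | 1 | 1
  96 | 011100010100101001011101 | 0 | 0
  97 | 111000101001010010111010 | 1 | 0
  98 | 110001010010100101110100 | 1 | 0
  99 | 100010100101001011101000 | 1 | 0
 100 | 000101001010010111010000 | 0 | 1
 101 | 001010010100101110100001 | 0 | 1
 102 | 010100101001011101000011 | 0 | 0
 103 | 101001010010111010000110 | 1 | 1
 104 | 010010100101110100001101 | 0 | 0
 105 | 100101001011101000011010 | 1 | 0
 106 | 001010010111010000110100 | 0 | 1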